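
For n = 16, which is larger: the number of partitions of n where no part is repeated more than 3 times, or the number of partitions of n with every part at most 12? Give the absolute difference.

Partitions of 16 where no part is repeated more than 3 times: 132.
Partitions of 16 with every part at most 12: 224.
|132 − 224| = 92.

92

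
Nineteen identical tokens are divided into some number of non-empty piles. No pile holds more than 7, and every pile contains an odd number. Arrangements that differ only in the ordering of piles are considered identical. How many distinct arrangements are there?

A partial list (first 12 by largest part):
7 + 7 + 5
7 + 7 + 3 + 1 + 1
7 + 7 + 1 + 1 + 1 + 1 + 1
7 + 5 + 5 + 1 + 1
7 + 5 + 3 + 3 + 1
7 + 5 + 3 + 1 + 1 + 1 + 1
7 + 5 + 1 + 1 + 1 + 1 + 1 + 1 + 1
7 + 3 + 3 + 3 + 3
7 + 3 + 3 + 3 + 1 + 1 + 1
7 + 3 + 3 + 1 + 1 + 1 + 1 + 1 + 1
7 + 3 + 1 + 1 + 1 + 1 + 1 + 1 + 1 + 1 + 1
7 + 1 + 1 + 1 + 1 + 1 + 1 + 1 + 1 + 1 + 1 + 1 + 1
…and 18 more, for 30 total.

30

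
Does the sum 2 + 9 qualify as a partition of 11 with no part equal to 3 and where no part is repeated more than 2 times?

Yes

The parts sum to 11, and the condition 'no summand equals 3' holds; the condition 'no summand is used more than 2 times' holds.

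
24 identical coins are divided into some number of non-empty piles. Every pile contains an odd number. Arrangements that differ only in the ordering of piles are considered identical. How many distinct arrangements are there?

122

Systematic enumeration (by largest part, then next-largest, …) yields 122.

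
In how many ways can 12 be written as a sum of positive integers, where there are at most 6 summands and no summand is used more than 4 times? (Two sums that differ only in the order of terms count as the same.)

56

There are too many to list fully; the first 12 (by largest part) are:
12
11, 1
10, 2
10, 1, 1
9, 3
9, 2, 1
9, 1, 1, 1
8, 4
8, 3, 1
8, 2, 2
8, 2, 1, 1
8, 1, 1, 1, 1
…and 44 more, for 56 total.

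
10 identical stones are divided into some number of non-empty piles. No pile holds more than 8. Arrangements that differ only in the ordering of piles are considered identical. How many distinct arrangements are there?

40

There are too many to list fully; the first 12 (by largest part) are:
8 + 2
8 + 1 + 1
7 + 3
7 + 2 + 1
7 + 1 + 1 + 1
6 + 4
6 + 3 + 1
6 + 2 + 2
6 + 2 + 1 + 1
6 + 1 + 1 + 1 + 1
5 + 5
5 + 4 + 1
…and 28 more, for 40 total.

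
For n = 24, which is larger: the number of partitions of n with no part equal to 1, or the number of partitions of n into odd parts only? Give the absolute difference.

198

Partitions of 24 with no part equal to 1: 320.
Partitions of 24 into odd parts only: 122.
|320 − 122| = 198.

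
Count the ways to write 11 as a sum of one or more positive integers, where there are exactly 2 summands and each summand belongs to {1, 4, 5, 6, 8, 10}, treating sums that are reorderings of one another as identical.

2

They are:
1,10
5,6
That's 2 in total.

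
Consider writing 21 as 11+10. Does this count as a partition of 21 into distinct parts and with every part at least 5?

Yes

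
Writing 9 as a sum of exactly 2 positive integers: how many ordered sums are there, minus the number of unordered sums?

Ordered (compositions into 2 parts): C(8,1) = 8.
Partitions of 9 into exactly 2 parts: 4.
Difference: 8 − 4 = 4.

4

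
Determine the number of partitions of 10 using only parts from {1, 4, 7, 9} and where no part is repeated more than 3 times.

Enumerating:
9 + 1
7 + 1 + 1 + 1
4 + 4 + 1 + 1
Counting gives 3.

3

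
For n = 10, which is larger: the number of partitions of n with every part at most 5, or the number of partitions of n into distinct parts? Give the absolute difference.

Partitions of 10 with every part at most 5: 30.
Partitions of 10 into distinct parts: 10.
|30 − 10| = 20.

20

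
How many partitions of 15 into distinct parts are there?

A partial list (first 12 by largest part):
15
1+14
2+13
3+12
1+2+12
4+11
1+3+11
5+10
1+4+10
2+3+10
6+9
1+5+9
…and 15 more, for 27 total.

27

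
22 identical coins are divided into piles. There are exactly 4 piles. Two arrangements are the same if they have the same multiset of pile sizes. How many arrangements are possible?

84

Counting exhaustively, 84 partitions satisfy the conditions.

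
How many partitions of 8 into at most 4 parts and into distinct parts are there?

6

Listing the qualifying partitions of 8:
8
1 + 7
2 + 6
3 + 5
1 + 2 + 5
1 + 3 + 4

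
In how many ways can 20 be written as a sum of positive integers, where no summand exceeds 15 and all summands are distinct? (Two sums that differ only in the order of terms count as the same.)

A partial list (first 12 by largest part):
15+5
15+4+1
15+3+2
14+6
14+5+1
14+4+2
14+3+2+1
13+7
13+6+1
13+5+2
13+4+3
13+4+2+1
…and 45 more, for 57 total.

57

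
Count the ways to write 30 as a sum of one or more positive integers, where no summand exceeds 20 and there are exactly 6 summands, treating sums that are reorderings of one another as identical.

Direct enumeration gives 520 partitions.

520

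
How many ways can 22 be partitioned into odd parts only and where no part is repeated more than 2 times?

The partitions of 22 that satisfy the conditions:
1+21
3+19
5+17
1+1+3+17
7+15
1+1+5+15
1+3+3+15
9+13
1+1+7+13
1+3+5+13
11+11
1+1+9+11
1+3+7+11
1+5+5+11
3+3+5+11
1+3+9+9
1+5+7+9
3+3+7+9
3+5+5+9
1+1+3+3+5+9
3+5+7+7
1+1+3+3+7+7
1+1+3+5+5+7

23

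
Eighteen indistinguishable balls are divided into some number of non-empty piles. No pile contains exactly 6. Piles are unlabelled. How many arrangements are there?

Systematic enumeration (by largest part, then next-largest, …) yields 308.

308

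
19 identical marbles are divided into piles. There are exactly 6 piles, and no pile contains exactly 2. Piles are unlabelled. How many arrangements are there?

Listing the qualifying partitions of 19:
14,1,1,1,1,1
12,3,1,1,1,1
11,4,1,1,1,1
10,5,1,1,1,1
10,3,3,1,1,1
9,6,1,1,1,1
9,4,3,1,1,1
8,7,1,1,1,1
8,5,3,1,1,1
8,4,4,1,1,1
8,3,3,3,1,1
7,6,3,1,1,1
7,5,4,1,1,1
7,4,3,3,1,1
6,6,4,1,1,1
6,5,5,1,1,1
6,5,3,3,1,1
6,4,4,3,1,1
6,3,3,3,3,1
5,5,4,3,1,1
5,4,4,4,1,1
5,4,3,3,3,1
4,4,4,3,3,1
4,3,3,3,3,3

24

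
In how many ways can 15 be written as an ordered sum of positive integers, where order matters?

The number of compositions of n is 2^(n−1); here 2^14 = 16384.

16384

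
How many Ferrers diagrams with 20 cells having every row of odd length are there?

There are too many to list fully; the first 12 (by largest part) are:
19, 1
17, 3
17, 1, 1, 1
15, 5
15, 3, 1, 1
15, 1, 1, 1, 1, 1
13, 7
13, 5, 1, 1
13, 3, 3, 1
13, 3, 1, 1, 1, 1
13, 1, 1, 1, 1, 1, 1, 1
11, 9
…and 52 more, for 64 total.

64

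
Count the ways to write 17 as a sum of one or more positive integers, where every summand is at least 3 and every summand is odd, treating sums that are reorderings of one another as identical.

6

The partitions of 17 that satisfy the conditions:
17
3 + 3 + 11
3 + 5 + 9
3 + 7 + 7
5 + 5 + 7
3 + 3 + 3 + 3 + 5
Counting gives 6.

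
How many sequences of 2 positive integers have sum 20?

Equivalently, choose which 1 of the 19 gaps become plus signs: C(19,1) = 19.

19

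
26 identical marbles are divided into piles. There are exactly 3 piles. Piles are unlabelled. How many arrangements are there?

56

A partial list (first 12 by largest part):
24, 1, 1
23, 2, 1
22, 3, 1
22, 2, 2
21, 4, 1
21, 3, 2
20, 5, 1
20, 4, 2
20, 3, 3
19, 6, 1
19, 5, 2
19, 4, 3
…and 44 more, for 56 total.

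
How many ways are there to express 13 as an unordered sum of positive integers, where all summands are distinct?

18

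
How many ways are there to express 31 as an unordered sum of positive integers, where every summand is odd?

340

A full systematic count gives 340.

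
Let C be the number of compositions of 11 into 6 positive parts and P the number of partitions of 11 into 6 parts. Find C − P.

245

Ordered (compositions into 6 parts): C(10,5) = 252.
Partitions of 11 into exactly 6 parts: 7.
Difference: 252 − 7 = 245.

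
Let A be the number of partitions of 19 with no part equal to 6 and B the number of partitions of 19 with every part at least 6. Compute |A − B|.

383

Partitions of 19 with no part equal to 6: 389.
Partitions of 19 with every part at least 6: 6.
|389 − 6| = 383.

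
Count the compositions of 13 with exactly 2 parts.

By stars and bars with positive parts, the count is C(12,1) = 12.

12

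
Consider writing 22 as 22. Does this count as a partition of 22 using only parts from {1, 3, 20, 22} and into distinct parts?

Yes

The parts sum to 22, and the condition 'each summand belongs to {1, 3, 20, 22}' holds; the condition 'all summands are distinct' holds.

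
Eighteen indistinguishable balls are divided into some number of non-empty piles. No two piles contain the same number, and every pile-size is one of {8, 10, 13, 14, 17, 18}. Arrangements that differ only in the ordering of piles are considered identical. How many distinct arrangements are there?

2

Listing the qualifying partitions of 18:
18
8, 10
That's 2 in total.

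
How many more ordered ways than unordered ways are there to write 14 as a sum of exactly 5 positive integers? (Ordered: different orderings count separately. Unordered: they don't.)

692

Compositions: C(13,4) = 715.
Unordered (partitions into 5 parts): 23.
Difference: 715 − 23 = 692.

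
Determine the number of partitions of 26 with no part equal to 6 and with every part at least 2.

There are 341 such partitions.

341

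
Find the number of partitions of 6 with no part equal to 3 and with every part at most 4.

6

Enumerating:
4 + 2
4 + 1 + 1
2 + 2 + 2
2 + 2 + 1 + 1
2 + 1 + 1 + 1 + 1
1 + 1 + 1 + 1 + 1 + 1
Counting gives 6.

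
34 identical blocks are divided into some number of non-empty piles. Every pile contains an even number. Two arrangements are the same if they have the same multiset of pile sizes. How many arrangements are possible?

297

Enumerating by decreasing first part gives 297 partitions in all.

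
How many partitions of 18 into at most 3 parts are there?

37

There are too many to list fully; the first 12 (by largest part) are:
18
17 + 1
16 + 2
16 + 1 + 1
15 + 3
15 + 2 + 1
14 + 4
14 + 3 + 1
14 + 2 + 2
13 + 5
13 + 4 + 1
13 + 3 + 2
…and 25 more, for 37 total.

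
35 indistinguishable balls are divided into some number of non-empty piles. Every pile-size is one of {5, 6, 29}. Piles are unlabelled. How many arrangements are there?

They are:
6, 29
5, 6, 6, 6, 6, 6
5, 5, 5, 5, 5, 5, 5
Counting gives 3.

3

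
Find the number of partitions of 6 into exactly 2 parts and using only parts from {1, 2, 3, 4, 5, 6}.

3

They are:
1, 5
2, 4
3, 3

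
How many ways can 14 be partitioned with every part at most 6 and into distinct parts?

The partitions of 14 that satisfy the conditions:
6 + 5 + 3
6 + 5 + 2 + 1
6 + 4 + 3 + 1
5 + 4 + 3 + 2

4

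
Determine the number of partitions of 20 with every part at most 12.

Systematic enumeration (by largest part, then next-largest, …) yields 582.

582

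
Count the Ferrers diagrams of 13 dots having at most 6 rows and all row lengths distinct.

The partitions of 13 that satisfy the conditions:
13
12+1
11+2
10+3
10+2+1
9+4
9+3+1
8+5
8+4+1
8+3+2
7+6
7+5+1
7+4+2
7+3+2+1
6+5+2
6+4+3
6+4+2+1
5+4+3+1
Counting gives 18.

18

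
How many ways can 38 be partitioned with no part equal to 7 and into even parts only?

490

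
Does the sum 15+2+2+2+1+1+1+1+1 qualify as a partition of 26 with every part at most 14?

The parts sum to 26, and the condition 'no summand exceeds 14' is violated.

No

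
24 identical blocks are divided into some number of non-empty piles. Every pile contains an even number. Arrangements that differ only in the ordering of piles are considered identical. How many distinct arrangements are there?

Direct enumeration gives 77 partitions.

77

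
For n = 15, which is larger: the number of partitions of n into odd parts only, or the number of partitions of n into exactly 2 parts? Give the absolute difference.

20

Partitions of 15 into odd parts only: 27.
Partitions of 15 into exactly 2 parts: 7.
|27 − 7| = 20.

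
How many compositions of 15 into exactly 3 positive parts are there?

91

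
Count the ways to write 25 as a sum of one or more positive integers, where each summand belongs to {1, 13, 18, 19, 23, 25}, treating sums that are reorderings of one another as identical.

6

The partitions of 25 that satisfy the conditions:
25
23+1+1
19+1+1+1+1+1+1
18+1+1+1+1+1+1+1
13+1+1+1+1+1+1+1+1+1+1+1+1
1+1+1+1+1+1+1+1+1+1+1+1+1+1+1+1+1+1+1+1+1+1+1+1+1
Counting gives 6.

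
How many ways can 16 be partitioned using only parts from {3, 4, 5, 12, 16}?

6

Listing the qualifying partitions of 16:
16
12, 4
5, 5, 3, 3
5, 4, 4, 3
4, 4, 4, 4
4, 3, 3, 3, 3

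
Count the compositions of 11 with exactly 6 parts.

Equivalently, choose which 5 of the 10 gaps become plus signs: C(10,5) = 252.

252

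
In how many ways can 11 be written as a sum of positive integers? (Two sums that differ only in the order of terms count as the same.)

A partial list (first 12 by largest part):
11
10+1
9+2
9+1+1
8+3
8+2+1
8+1+1+1
7+4
7+3+1
7+2+2
7+2+1+1
7+1+1+1+1
…and 44 more, for 56 total.

56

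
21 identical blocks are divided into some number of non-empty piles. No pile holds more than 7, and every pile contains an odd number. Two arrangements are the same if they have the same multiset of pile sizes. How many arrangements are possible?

38

There are too many to list fully; the first 12 (by largest part) are:
7,7,7
7,7,5,1,1
7,7,3,3,1
7,7,3,1,1,1,1
7,7,1,1,1,1,1,1,1
7,5,5,3,1
7,5,5,1,1,1,1
7,5,3,3,3
7,5,3,3,1,1,1
7,5,3,1,1,1,1,1,1
7,5,1,1,1,1,1,1,1,1,1
7,3,3,3,3,1,1
…and 26 more, for 38 total.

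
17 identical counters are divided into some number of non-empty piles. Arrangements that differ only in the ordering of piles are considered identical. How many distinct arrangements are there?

297

A full systematic count gives 297.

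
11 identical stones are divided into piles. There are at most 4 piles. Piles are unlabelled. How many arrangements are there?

27

There are too many to list fully; the first 12 (by largest part) are:
11
10+1
9+2
9+1+1
8+3
8+2+1
8+1+1+1
7+4
7+3+1
7+2+2
7+2+1+1
6+5
…and 15 more, for 27 total.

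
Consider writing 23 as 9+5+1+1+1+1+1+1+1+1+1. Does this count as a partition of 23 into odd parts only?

The parts sum to 23, and the condition 'every summand is odd' holds.

Yes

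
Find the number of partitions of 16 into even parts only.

They are:
16
14 + 2
12 + 4
12 + 2 + 2
10 + 6
10 + 4 + 2
10 + 2 + 2 + 2
8 + 8
8 + 6 + 2
8 + 4 + 4
8 + 4 + 2 + 2
8 + 2 + 2 + 2 + 2
6 + 6 + 4
6 + 6 + 2 + 2
6 + 4 + 4 + 2
6 + 4 + 2 + 2 + 2
6 + 2 + 2 + 2 + 2 + 2
4 + 4 + 4 + 4
4 + 4 + 4 + 2 + 2
4 + 4 + 2 + 2 + 2 + 2
4 + 2 + 2 + 2 + 2 + 2 + 2
2 + 2 + 2 + 2 + 2 + 2 + 2 + 2

22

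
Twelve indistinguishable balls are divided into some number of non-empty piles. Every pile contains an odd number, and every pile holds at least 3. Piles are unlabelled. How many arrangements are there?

Listing the qualifying partitions of 12:
9 + 3
7 + 5
3 + 3 + 3 + 3

3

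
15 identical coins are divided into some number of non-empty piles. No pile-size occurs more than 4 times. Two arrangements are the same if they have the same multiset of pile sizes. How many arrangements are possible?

127

Enumerating by decreasing first part gives 127 partitions in all.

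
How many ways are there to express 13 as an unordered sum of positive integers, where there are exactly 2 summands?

6

The partitions of 13 that satisfy the conditions:
1,12
2,11
3,10
4,9
5,8
6,7
That's 6 in total.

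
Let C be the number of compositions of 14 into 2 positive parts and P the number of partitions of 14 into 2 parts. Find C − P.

6

Ordered (compositions into 2 parts): C(13,1) = 13.
Unordered (partitions into 2 parts): 7.
Difference: 13 − 7 = 6.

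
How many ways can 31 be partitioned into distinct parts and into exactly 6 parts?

A partial list (first 12 by largest part):
16,5,4,3,2,1
15,6,4,3,2,1
14,7,4,3,2,1
14,6,5,3,2,1
13,8,4,3,2,1
13,7,5,3,2,1
13,6,5,4,2,1
12,9,4,3,2,1
12,8,5,3,2,1
12,7,6,3,2,1
12,7,5,4,2,1
12,6,5,4,3,1
…and 23 more, for 35 total.

35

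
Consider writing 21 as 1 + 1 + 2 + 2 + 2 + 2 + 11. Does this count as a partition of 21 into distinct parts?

No

The parts sum to 21, and the condition 'all summands are distinct' is violated.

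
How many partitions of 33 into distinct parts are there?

448

Direct enumeration gives 448 partitions.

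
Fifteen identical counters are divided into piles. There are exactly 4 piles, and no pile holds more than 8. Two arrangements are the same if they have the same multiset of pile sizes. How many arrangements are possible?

20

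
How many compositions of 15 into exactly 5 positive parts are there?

By stars and bars with positive parts, the count is C(14,4) = 1001.

1001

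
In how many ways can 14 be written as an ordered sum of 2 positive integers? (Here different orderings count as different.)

Place 1 bars in the 13 internal gaps of a row of 14 dots: C(13,1) = 13.

13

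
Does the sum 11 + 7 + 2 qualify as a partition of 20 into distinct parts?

The parts sum to 20, and the condition 'all summands are distinct' holds.

Yes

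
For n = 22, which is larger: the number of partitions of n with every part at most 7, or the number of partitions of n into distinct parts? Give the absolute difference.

433

Partitions of 22 with every part at most 7: 522.
Partitions of 22 into distinct parts: 89.
|522 − 89| = 433.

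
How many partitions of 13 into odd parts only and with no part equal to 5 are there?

12

Listing the qualifying partitions of 13:
13
11,1,1
9,3,1
9,1,1,1,1
7,3,3
7,3,1,1,1
7,1,1,1,1,1,1
3,3,3,3,1
3,3,3,1,1,1,1
3,3,1,1,1,1,1,1,1
3,1,1,1,1,1,1,1,1,1,1
1,1,1,1,1,1,1,1,1,1,1,1,1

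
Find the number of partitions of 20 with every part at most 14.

608

Enumerating by decreasing first part gives 608 partitions in all.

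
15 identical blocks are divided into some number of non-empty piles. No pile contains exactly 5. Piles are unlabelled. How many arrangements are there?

Direct enumeration gives 134 partitions.

134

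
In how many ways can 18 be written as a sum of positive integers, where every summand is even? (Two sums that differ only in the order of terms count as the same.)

A partial list (first 12 by largest part):
18
16+2
14+4
14+2+2
12+6
12+4+2
12+2+2+2
10+8
10+6+2
10+4+4
10+4+2+2
10+2+2+2+2
…and 18 more, for 30 total.

30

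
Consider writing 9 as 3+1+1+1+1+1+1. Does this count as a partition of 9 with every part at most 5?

The parts sum to 9, and the condition 'no summand exceeds 5' holds.

Yes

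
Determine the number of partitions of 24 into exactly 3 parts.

48

A partial list (first 12 by largest part):
22 + 1 + 1
21 + 2 + 1
20 + 3 + 1
20 + 2 + 2
19 + 4 + 1
19 + 3 + 2
18 + 5 + 1
18 + 4 + 2
18 + 3 + 3
17 + 6 + 1
17 + 5 + 2
17 + 4 + 3
…and 36 more, for 48 total.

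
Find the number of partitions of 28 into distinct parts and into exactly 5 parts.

A partial list (first 12 by largest part):
18+4+3+2+1
17+5+3+2+1
16+6+3+2+1
16+5+4+2+1
15+7+3+2+1
15+6+4+2+1
15+5+4+3+1
14+8+3+2+1
14+7+4+2+1
14+6+5+2+1
14+6+4+3+1
14+5+4+3+2
…and 45 more, for 57 total.

57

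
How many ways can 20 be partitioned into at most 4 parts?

Enumerating by decreasing first part gives 108 partitions in all.

108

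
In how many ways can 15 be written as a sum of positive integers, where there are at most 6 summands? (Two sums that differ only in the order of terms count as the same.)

110

There are 110 such partitions.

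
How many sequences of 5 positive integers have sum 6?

5

A composition of 6 into 5 positive parts is chosen by placing 4 dividers among the 5 gaps between 6 units: C(5,4) = 5.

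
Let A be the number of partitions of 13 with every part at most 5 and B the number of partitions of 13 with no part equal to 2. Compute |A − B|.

12

Partitions of 13 with every part at most 5: 57.
Partitions of 13 with no part equal to 2: 45.
|57 − 45| = 12.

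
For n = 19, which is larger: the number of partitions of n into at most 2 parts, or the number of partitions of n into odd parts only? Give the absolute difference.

Partitions of 19 into at most 2 parts: 10.
Partitions of 19 into odd parts only: 54.
|10 − 54| = 44.

44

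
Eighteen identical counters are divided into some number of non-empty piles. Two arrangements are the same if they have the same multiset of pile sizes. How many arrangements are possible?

385

A full systematic count gives 385.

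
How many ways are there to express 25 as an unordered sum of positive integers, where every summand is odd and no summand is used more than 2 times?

34

A partial list (first 12 by largest part):
25
1,1,23
1,3,21
1,5,19
3,3,19
1,7,17
3,5,17
1,1,3,3,17
1,9,15
3,7,15
5,5,15
1,1,3,5,15
…and 22 more, for 34 total.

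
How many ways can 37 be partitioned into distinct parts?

Systematic enumeration (by largest part, then next-largest, …) yields 760.

760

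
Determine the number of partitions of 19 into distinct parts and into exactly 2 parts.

9

They are:
18 + 1
17 + 2
16 + 3
15 + 4
14 + 5
13 + 6
12 + 7
11 + 8
10 + 9
That's 9 in total.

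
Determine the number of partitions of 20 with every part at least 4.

They are:
20
16, 4
15, 5
14, 6
13, 7
12, 8
12, 4, 4
11, 9
11, 5, 4
10, 10
10, 6, 4
10, 5, 5
9, 7, 4
9, 6, 5
8, 8, 4
8, 7, 5
8, 6, 6
8, 4, 4, 4
7, 7, 6
7, 5, 4, 4
6, 6, 4, 4
6, 5, 5, 4
5, 5, 5, 5
4, 4, 4, 4, 4
Counting gives 24.

24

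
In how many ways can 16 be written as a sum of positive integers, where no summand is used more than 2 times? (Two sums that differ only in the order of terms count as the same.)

89

Direct enumeration gives 89 partitions.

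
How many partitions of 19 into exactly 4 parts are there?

A partial list (first 12 by largest part):
16,1,1,1
15,2,1,1
14,3,1,1
14,2,2,1
13,4,1,1
13,3,2,1
13,2,2,2
12,5,1,1
12,4,2,1
12,3,3,1
12,3,2,2
11,6,1,1
…and 42 more, for 54 total.

54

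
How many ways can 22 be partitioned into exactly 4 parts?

Direct enumeration gives 84 partitions.

84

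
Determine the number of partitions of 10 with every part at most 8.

There are too many to list fully; the first 12 (by largest part) are:
8+2
8+1+1
7+3
7+2+1
7+1+1+1
6+4
6+3+1
6+2+2
6+2+1+1
6+1+1+1+1
5+5
5+4+1
…and 28 more, for 40 total.

40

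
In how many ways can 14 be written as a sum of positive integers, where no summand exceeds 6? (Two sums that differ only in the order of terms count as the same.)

90

Systematic enumeration (by largest part, then next-largest, …) yields 90.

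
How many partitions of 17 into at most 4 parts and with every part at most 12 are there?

61

A partial list (first 12 by largest part):
5, 12
1, 4, 12
2, 3, 12
1, 1, 3, 12
1, 2, 2, 12
6, 11
1, 5, 11
2, 4, 11
1, 1, 4, 11
3, 3, 11
1, 2, 3, 11
2, 2, 2, 11
…and 49 more, for 61 total.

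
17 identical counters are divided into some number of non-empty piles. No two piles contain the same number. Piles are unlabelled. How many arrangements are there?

38

There are too many to list fully; the first 12 (by largest part) are:
17
1, 16
2, 15
3, 14
1, 2, 14
4, 13
1, 3, 13
5, 12
1, 4, 12
2, 3, 12
6, 11
1, 5, 11
…and 26 more, for 38 total.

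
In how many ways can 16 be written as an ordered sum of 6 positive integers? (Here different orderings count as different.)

Place 5 bars in the 15 internal gaps of a row of 16 dots: C(15,5) = 3003.

3003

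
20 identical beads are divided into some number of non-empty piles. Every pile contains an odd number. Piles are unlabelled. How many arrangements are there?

A partial list (first 12 by largest part):
1, 19
3, 17
1, 1, 1, 17
5, 15
1, 1, 3, 15
1, 1, 1, 1, 1, 15
7, 13
1, 1, 5, 13
1, 3, 3, 13
1, 1, 1, 1, 3, 13
1, 1, 1, 1, 1, 1, 1, 13
9, 11
…and 52 more, for 64 total.

64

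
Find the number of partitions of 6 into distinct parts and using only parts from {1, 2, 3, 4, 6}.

3

Enumerating:
6
4+2
3+2+1
That's 3 in total.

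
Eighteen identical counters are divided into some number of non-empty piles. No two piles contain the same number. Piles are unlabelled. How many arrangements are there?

46

A partial list (first 12 by largest part):
18
17+1
16+2
15+3
15+2+1
14+4
14+3+1
13+5
13+4+1
13+3+2
12+6
12+5+1
…and 34 more, for 46 total.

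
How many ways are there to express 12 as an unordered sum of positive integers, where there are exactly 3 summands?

12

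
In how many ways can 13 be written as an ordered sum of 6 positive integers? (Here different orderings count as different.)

792

Equivalently, choose which 5 of the 12 gaps become plus signs: C(12,5) = 792.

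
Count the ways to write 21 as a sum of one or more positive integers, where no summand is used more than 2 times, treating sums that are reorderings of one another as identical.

243

Direct enumeration gives 243 partitions.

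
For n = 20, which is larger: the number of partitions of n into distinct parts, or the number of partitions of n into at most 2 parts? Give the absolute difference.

53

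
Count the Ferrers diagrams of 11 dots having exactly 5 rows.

Listing the qualifying partitions of 11:
1,1,1,1,7
1,1,1,2,6
1,1,1,3,5
1,1,2,2,5
1,1,1,4,4
1,1,2,3,4
1,2,2,2,4
1,1,3,3,3
1,2,2,3,3
2,2,2,2,3
That's 10 in total.

10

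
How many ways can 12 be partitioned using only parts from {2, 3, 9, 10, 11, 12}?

6

They are:
12
10 + 2
9 + 3
3 + 3 + 3 + 3
3 + 3 + 2 + 2 + 2
2 + 2 + 2 + 2 + 2 + 2
Counting gives 6.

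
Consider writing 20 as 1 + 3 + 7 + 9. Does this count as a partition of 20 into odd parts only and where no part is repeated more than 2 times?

Yes

The parts sum to 20, and the condition 'every summand is odd' holds; the condition 'no summand is used more than 2 times' holds.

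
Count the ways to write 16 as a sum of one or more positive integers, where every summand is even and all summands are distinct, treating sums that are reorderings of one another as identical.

6

Enumerating:
16
14, 2
12, 4
10, 6
10, 4, 2
8, 6, 2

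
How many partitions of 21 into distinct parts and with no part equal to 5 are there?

53

A partial list (first 12 by largest part):
21
20+1
19+2
18+3
18+2+1
17+4
17+3+1
16+4+1
16+3+2
15+6
15+4+2
15+3+2+1
…and 41 more, for 53 total.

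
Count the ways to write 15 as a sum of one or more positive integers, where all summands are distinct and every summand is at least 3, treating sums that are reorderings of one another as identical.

Listing the qualifying partitions of 15:
15
12+3
11+4
10+5
9+6
8+7
8+4+3
7+5+3
6+5+4
That's 9 in total.

9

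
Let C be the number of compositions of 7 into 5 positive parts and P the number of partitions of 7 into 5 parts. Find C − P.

Compositions: C(6,4) = 15.
Partitions of 7 into exactly 5 parts: 2.
Difference: 15 − 2 = 13.

13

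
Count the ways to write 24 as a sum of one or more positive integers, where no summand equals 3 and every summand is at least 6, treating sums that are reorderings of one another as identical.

16

The partitions of 24 that satisfy the conditions:
24
6,18
7,17
8,16
9,15
10,14
11,13
12,12
6,6,12
6,7,11
6,8,10
7,7,10
6,9,9
7,8,9
8,8,8
6,6,6,6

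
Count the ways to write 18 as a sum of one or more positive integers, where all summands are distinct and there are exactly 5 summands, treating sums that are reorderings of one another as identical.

3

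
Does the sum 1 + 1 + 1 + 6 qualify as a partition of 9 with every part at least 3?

No

The parts sum to 9, and the condition 'every summand is at least 3' is violated.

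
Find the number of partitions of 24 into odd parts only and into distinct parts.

They are:
23 + 1
21 + 3
19 + 5
17 + 7
15 + 9
15 + 5 + 3 + 1
13 + 11
13 + 7 + 3 + 1
11 + 9 + 3 + 1
11 + 7 + 5 + 1
9 + 7 + 5 + 3

11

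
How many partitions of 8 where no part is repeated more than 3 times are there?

Listing the qualifying partitions of 8:
8
1, 7
2, 6
1, 1, 6
3, 5
1, 2, 5
1, 1, 1, 5
4, 4
1, 3, 4
2, 2, 4
1, 1, 2, 4
2, 3, 3
1, 1, 3, 3
1, 2, 2, 3
1, 1, 1, 2, 3
1, 1, 2, 2, 2

16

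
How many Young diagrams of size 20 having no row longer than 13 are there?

Direct enumeration gives 597 partitions.

597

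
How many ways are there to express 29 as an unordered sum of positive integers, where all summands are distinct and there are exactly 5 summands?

70

A partial list (first 12 by largest part):
1,2,3,4,19
1,2,3,5,18
1,2,3,6,17
1,2,4,5,17
1,2,3,7,16
1,2,4,6,16
1,3,4,5,16
1,2,3,8,15
1,2,4,7,15
1,2,5,6,15
1,3,4,6,15
2,3,4,5,15
…and 58 more, for 70 total.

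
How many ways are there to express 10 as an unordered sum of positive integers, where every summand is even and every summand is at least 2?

Enumerating:
10
8+2
6+4
6+2+2
4+4+2
4+2+2+2
2+2+2+2+2
Counting gives 7.

7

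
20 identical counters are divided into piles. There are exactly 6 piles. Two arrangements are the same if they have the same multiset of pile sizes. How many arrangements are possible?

Direct enumeration gives 90 partitions.

90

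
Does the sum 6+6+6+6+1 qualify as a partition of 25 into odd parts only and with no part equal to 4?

The parts sum to 25, and the condition 'every summand is odd' is violated.

No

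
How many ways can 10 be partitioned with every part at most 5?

30

A partial list (first 12 by largest part):
5,5
5,4,1
5,3,2
5,3,1,1
5,2,2,1
5,2,1,1,1
5,1,1,1,1,1
4,4,2
4,4,1,1
4,3,3
4,3,2,1
4,3,1,1,1
…and 18 more, for 30 total.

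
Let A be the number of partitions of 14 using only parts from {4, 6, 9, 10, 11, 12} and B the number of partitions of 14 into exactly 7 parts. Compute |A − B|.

Partitions of 14 using only parts from {4, 6, 9, 10, 11, 12}: 2.
Partitions of 14 into exactly 7 parts: 15.
|2 − 15| = 13.

13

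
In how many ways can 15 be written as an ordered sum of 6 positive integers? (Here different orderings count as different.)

Place 5 bars in the 14 internal gaps of a row of 15 dots: C(14,5) = 2002.

2002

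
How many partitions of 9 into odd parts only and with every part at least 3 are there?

The partitions of 9 that satisfy the conditions:
9
3+3+3

2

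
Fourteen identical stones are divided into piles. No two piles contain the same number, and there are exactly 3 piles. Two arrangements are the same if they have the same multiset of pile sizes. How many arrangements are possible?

Enumerating:
11, 2, 1
10, 3, 1
9, 4, 1
9, 3, 2
8, 5, 1
8, 4, 2
7, 6, 1
7, 5, 2
7, 4, 3
6, 5, 3

10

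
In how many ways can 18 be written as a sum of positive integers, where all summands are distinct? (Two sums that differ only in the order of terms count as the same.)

46

A partial list (first 12 by largest part):
18
17 + 1
16 + 2
15 + 3
15 + 2 + 1
14 + 4
14 + 3 + 1
13 + 5
13 + 4 + 1
13 + 3 + 2
12 + 6
12 + 5 + 1
…and 34 more, for 46 total.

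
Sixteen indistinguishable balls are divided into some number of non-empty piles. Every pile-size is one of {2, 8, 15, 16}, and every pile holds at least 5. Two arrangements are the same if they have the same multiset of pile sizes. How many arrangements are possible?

Listing the qualifying partitions of 16:
16
8 + 8

2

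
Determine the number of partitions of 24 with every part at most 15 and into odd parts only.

111

A full systematic count gives 111.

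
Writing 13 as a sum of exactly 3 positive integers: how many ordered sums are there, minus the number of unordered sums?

52

Compositions: C(12,2) = 66.
Unordered (partitions into 3 parts): 14.
Difference: 66 − 14 = 52.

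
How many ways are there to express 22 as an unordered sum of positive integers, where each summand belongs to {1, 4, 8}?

Listing the qualifying partitions of 22:
1 + 1 + 4 + 8 + 8
1 + 1 + 1 + 1 + 1 + 1 + 8 + 8
1 + 1 + 4 + 4 + 4 + 8
1 + 1 + 1 + 1 + 1 + 1 + 4 + 4 + 8
1 + 1 + 1 + 1 + 1 + 1 + 1 + 1 + 1 + 1 + 4 + 8
1 + 1 + 1 + 1 + 1 + 1 + 1 + 1 + 1 + 1 + 1 + 1 + 1 + 1 + 8
1 + 1 + 4 + 4 + 4 + 4 + 4
1 + 1 + 1 + 1 + 1 + 1 + 4 + 4 + 4 + 4
1 + 1 + 1 + 1 + 1 + 1 + 1 + 1 + 1 + 1 + 4 + 4 + 4
1 + 1 + 1 + 1 + 1 + 1 + 1 + 1 + 1 + 1 + 1 + 1 + 1 + 1 + 4 + 4
1 + 1 + 1 + 1 + 1 + 1 + 1 + 1 + 1 + 1 + 1 + 1 + 1 + 1 + 1 + 1 + 1 + 1 + 4
1 + 1 + 1 + 1 + 1 + 1 + 1 + 1 + 1 + 1 + 1 + 1 + 1 + 1 + 1 + 1 + 1 + 1 + 1 + 1 + 1 + 1
That's 12 in total.

12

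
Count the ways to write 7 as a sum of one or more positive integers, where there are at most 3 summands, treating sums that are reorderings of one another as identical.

8

Listing the qualifying partitions of 7:
7
6,1
5,2
5,1,1
4,3
4,2,1
3,3,1
3,2,2
Counting gives 8.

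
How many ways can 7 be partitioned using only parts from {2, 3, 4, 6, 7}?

3

They are:
7
4+3
3+2+2
Counting gives 3.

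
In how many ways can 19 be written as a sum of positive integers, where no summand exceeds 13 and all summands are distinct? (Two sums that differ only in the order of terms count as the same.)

44

A partial list (first 12 by largest part):
13 + 6
13 + 5 + 1
13 + 4 + 2
13 + 3 + 2 + 1
12 + 7
12 + 6 + 1
12 + 5 + 2
12 + 4 + 3
12 + 4 + 2 + 1
11 + 8
11 + 7 + 1
11 + 6 + 2
…and 32 more, for 44 total.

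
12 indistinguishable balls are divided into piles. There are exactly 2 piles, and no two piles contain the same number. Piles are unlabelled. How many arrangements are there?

Enumerating:
11 + 1
10 + 2
9 + 3
8 + 4
7 + 5
That's 5 in total.

5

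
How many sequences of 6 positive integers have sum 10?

126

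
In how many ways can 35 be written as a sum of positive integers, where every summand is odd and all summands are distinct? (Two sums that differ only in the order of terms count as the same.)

29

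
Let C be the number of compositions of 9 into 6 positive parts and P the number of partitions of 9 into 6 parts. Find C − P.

Ordered (compositions into 6 parts): C(8,5) = 56.
Unordered (partitions into 6 parts): 3.
Difference: 56 − 3 = 53.

53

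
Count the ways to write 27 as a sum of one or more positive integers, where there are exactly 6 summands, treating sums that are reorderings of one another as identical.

331

Systematic enumeration (by largest part, then next-largest, …) yields 331.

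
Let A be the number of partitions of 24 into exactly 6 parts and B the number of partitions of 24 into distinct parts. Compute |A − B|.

77

Partitions of 24 into exactly 6 parts: 199.
Partitions of 24 into distinct parts: 122.
|199 − 122| = 77.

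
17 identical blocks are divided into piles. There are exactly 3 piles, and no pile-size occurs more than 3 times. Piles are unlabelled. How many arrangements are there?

24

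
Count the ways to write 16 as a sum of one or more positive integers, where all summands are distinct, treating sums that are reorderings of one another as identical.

32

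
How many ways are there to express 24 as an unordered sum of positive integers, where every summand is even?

77

There are 77 such partitions.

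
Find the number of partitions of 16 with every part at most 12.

224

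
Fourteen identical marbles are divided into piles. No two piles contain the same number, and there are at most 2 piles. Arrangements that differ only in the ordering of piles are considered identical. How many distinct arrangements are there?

7

Enumerating:
14
13+1
12+2
11+3
10+4
9+5
8+6
Counting gives 7.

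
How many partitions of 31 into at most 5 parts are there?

748

Counting exhaustively, 748 partitions satisfy the conditions.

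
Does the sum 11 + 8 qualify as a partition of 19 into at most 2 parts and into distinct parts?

Yes

The parts sum to 19, and the condition 'there are at most 2 summands' holds; the condition 'all summands are distinct' holds.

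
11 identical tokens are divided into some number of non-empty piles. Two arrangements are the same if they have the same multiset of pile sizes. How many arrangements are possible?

56

A partial list (first 12 by largest part):
11
10+1
9+2
9+1+1
8+3
8+2+1
8+1+1+1
7+4
7+3+1
7+2+2
7+2+1+1
7+1+1+1+1
…and 44 more, for 56 total.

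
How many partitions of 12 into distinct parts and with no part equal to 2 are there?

Listing the qualifying partitions of 12:
12
11 + 1
9 + 3
8 + 4
8 + 3 + 1
7 + 5
7 + 4 + 1
6 + 5 + 1
5 + 4 + 3
Counting gives 9.

9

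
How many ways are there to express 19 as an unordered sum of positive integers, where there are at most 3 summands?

There are too many to list fully; the first 12 (by largest part) are:
19
18 + 1
17 + 2
17 + 1 + 1
16 + 3
16 + 2 + 1
15 + 4
15 + 3 + 1
15 + 2 + 2
14 + 5
14 + 4 + 1
14 + 3 + 2
…and 28 more, for 40 total.

40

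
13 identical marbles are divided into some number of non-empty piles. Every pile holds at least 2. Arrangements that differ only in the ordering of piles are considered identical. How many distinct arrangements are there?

Enumerating:
13
11, 2
10, 3
9, 4
9, 2, 2
8, 5
8, 3, 2
7, 6
7, 4, 2
7, 3, 3
7, 2, 2, 2
6, 5, 2
6, 4, 3
6, 3, 2, 2
5, 5, 3
5, 4, 4
5, 4, 2, 2
5, 3, 3, 2
5, 2, 2, 2, 2
4, 4, 3, 2
4, 3, 3, 3
4, 3, 2, 2, 2
3, 3, 3, 2, 2
3, 2, 2, 2, 2, 2

24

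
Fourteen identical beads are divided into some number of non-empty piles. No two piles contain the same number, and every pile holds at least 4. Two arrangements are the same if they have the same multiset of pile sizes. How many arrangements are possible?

4

Listing the qualifying partitions of 14:
14
10,4
9,5
8,6
That's 4 in total.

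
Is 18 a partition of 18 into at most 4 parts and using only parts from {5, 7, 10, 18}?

Yes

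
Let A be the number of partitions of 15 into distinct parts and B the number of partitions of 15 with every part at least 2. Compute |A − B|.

Partitions of 15 into distinct parts: 27.
Partitions of 15 with every part at least 2: 41.
|27 − 41| = 14.

14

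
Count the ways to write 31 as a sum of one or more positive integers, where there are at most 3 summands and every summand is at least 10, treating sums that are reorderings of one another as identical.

8

The partitions of 31 that satisfy the conditions:
31
21, 10
20, 11
19, 12
18, 13
17, 14
16, 15
11, 10, 10
That's 8 in total.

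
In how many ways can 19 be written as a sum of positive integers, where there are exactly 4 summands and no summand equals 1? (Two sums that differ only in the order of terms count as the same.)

There are too many to list fully; the first 12 (by largest part) are:
13, 2, 2, 2
12, 3, 2, 2
11, 4, 2, 2
11, 3, 3, 2
10, 5, 2, 2
10, 4, 3, 2
10, 3, 3, 3
9, 6, 2, 2
9, 5, 3, 2
9, 4, 4, 2
9, 4, 3, 3
8, 7, 2, 2
…and 15 more, for 27 total.

27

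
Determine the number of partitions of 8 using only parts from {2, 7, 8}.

2

The partitions of 8 that satisfy the conditions:
8
2,2,2,2
That's 2 in total.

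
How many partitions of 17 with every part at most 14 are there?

A full systematic count gives 293.

293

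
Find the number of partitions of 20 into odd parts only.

There are too many to list fully; the first 12 (by largest part) are:
19, 1
17, 3
17, 1, 1, 1
15, 5
15, 3, 1, 1
15, 1, 1, 1, 1, 1
13, 7
13, 5, 1, 1
13, 3, 3, 1
13, 3, 1, 1, 1, 1
13, 1, 1, 1, 1, 1, 1, 1
11, 9
…and 52 more, for 64 total.

64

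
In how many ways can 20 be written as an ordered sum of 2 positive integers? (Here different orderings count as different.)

By stars and bars with positive parts, the count is C(19,1) = 19.

19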